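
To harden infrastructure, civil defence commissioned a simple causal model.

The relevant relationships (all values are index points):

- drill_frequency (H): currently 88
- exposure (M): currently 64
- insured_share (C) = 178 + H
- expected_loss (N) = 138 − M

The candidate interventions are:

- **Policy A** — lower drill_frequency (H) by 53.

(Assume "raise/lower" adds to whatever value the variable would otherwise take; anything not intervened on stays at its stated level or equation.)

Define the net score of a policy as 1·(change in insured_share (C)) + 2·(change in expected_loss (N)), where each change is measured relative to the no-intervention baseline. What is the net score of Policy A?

Baseline:
  H = 88
  M = 64
  C = 178 + 88 = 266
  N = 138 − 64 = 74
Policy A (H − 53):
  H = 88 − 53 = 35
  M = 64
  C = 178 + 35 = 213
  N = 138 − 64 = 74
ΔC = 213 − 266 = -53; ΔN = 74 − 74 = 0
Score = 1·(-53) + 2·0 = -53

-53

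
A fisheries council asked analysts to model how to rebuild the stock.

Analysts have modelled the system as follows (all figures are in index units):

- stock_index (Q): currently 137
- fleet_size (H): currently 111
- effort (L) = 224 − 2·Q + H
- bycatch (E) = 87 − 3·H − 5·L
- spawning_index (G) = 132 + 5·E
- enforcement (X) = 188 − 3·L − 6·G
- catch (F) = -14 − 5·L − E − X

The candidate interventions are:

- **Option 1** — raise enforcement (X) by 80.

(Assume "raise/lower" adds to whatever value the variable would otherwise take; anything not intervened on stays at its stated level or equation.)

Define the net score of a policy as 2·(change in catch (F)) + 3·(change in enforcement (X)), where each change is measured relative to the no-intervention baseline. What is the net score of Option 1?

80

Baseline:
  Q = 137
  H = 111
  L = 224 − 2·137 + 111 = 61
  E = 87 − 3·111 − 5·61 = -551
  G = 132 + 5·(-551) = -2623
  X = 188 − 3·61 − 6·(-2623) = 15743
  F = -14 − 5·61 − (-551) − 15743 = -15511
Option 1 (X + 80):
  Q = 137
  H = 111
  L = 224 − 2·137 + 111 = 61
  E = 87 − 3·111 − 5·61 = -551
  G = 132 + 5·(-551) = -2623
  X = 188 − 3·61 − 6·(-2623) (+80 from intervention) = 15823
  F = -14 − 5·61 − (-551) − 15823 = -15591
ΔF = -15591 − (-15511) = -80; ΔX = 15823 − 15743 = 80
Score = 2·(-80) + 3·80 = 80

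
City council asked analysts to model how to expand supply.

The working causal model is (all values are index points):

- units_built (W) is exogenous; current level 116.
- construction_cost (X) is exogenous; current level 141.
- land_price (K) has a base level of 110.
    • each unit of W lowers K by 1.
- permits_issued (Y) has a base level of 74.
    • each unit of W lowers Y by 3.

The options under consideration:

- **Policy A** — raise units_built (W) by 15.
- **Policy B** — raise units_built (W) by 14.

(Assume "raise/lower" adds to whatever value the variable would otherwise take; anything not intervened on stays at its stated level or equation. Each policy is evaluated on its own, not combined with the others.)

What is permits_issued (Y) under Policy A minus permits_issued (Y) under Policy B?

Policy A (W + 15):
  W = 116 + 15 = 131
  Y = 74 − 3·131 = -319
Policy B (W + 14):
  W = 116 + 14 = 130
  Y = 74 − 3·130 = -316
Y: -319 − (-316) = -3

-3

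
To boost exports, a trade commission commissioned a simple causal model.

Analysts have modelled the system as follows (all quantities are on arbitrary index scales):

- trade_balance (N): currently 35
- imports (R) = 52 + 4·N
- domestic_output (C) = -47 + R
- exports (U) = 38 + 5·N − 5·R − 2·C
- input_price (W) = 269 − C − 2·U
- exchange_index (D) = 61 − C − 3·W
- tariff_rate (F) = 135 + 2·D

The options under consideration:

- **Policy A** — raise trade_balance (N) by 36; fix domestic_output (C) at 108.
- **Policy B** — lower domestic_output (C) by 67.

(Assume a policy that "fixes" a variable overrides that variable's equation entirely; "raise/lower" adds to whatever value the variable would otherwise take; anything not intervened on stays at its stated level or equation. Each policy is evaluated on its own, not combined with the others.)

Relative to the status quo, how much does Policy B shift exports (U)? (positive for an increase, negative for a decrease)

134

Baseline:
  N = 35
  R = 52 + 4·35 = 192
  C = -47 + 192 = 145
  U = 38 + 5·35 − 5·192 − 2·145 = -1037
Policy B (C − 67):
  N = 35
  R = 52 + 4·35 = 192
  C = -47 + 192 (−67 from intervention) = 78
  U = 38 + 5·35 − 5·192 − 2·78 = -903
Change in U: -903 − (-1037) = 134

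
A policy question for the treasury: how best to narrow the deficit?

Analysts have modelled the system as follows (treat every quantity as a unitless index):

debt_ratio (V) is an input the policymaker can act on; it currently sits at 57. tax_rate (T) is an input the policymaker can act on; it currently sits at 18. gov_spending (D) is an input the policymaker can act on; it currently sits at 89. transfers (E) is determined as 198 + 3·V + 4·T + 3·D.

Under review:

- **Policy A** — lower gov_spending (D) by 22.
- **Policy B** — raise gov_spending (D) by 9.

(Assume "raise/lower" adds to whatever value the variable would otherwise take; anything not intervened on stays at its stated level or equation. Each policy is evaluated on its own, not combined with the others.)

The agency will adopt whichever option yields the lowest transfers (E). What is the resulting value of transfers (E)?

Policy A (D − 22):
  V = 57
  T = 18
  D = 89 − 22 = 67
  E = 198 + 3·57 + 4·18 + 3·67 = 642
Policy B (D + 9):
  V = 57
  T = 18
  D = 89 + 9 = 98
  E = 198 + 3·57 + 4·18 + 3·98 = 735
Comparing — Policy A: E=642, Policy B: E=735. Lowest is 642 (Policy A).

642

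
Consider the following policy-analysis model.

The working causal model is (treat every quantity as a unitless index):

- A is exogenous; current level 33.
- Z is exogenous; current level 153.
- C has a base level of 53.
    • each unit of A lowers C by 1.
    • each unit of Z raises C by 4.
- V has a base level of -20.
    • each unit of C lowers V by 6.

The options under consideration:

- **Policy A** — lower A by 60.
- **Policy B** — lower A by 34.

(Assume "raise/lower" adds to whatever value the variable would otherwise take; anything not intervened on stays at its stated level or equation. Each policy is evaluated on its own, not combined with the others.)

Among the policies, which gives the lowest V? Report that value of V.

Policy A (A − 60):
  A = 33 − 60 = -27
  Z = 153
  C = 53 − (-27) + 4·153 = 692
  V = -20 − 6·692 = -4172
Policy B (A − 34):
  A = 33 − 34 = -1
  Z = 153
  C = 53 − (-1) + 4·153 = 666
  V = -20 − 6·666 = -4016
Comparing — Policy A: V=-4172, Policy B: V=-4016. Lowest is -4172 (Policy A).

-4172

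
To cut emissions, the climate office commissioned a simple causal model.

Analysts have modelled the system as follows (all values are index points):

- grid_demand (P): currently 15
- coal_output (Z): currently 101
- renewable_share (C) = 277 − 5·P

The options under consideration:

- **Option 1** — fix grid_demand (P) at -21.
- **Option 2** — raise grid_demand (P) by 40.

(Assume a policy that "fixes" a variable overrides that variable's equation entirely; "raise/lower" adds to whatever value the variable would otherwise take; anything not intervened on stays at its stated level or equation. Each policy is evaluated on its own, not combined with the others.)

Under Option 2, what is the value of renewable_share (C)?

Option 2 (P + 40):
  P = 15 + 40 = 55
  C = 277 − 5·55 = 2

2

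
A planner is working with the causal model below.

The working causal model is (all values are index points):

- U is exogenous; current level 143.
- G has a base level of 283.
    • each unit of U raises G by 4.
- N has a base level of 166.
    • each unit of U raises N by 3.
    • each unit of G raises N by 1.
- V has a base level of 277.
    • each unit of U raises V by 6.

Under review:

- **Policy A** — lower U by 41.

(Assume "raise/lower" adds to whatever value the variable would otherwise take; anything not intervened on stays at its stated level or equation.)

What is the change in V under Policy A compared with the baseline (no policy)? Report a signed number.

-246

Baseline:
  U = 143
  V = 277 + 6·143 = 1135
Policy A (U − 41):
  U = 143 − 41 = 102
  V = 277 + 6·102 = 889
Change in V: 889 − 1135 = -246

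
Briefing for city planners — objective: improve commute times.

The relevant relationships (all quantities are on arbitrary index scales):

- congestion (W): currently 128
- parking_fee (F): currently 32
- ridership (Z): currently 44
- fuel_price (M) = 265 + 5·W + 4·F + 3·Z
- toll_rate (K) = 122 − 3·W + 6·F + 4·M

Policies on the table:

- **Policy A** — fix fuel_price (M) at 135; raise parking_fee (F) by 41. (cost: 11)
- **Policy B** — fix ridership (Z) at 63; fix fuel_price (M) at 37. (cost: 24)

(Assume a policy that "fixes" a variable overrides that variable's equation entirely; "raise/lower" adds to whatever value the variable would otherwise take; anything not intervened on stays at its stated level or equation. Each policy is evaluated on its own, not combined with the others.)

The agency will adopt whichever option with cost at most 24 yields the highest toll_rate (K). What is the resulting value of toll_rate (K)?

Policy A (M := 135, F + 41):
  W = 128
  F = 32 + 41 = 73
  Z = 44
  M = 135
  K = 122 − 3·128 + 6·73 + 4·135 = 716
Policy B (Z := 63, M := 37):
  W = 128
  F = 32
  Z = 63
  M = 37
  K = 122 − 3·128 + 6·32 + 4·37 = 78
Comparing — Policy A: K=716, Policy B: K=78. Highest is 716 (Policy A).

716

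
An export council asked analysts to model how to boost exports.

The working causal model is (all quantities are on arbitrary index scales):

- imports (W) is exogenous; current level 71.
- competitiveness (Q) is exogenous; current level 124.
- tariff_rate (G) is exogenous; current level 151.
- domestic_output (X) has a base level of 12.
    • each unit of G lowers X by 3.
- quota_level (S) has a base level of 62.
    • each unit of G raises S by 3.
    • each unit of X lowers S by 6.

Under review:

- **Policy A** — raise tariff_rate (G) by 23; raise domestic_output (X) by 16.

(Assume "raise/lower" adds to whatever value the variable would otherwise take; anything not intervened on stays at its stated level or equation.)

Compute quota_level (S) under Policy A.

Policy A (G + 23, X + 16):
  G = 151 + 23 = 174
  X = 12 − 3·174 (+16 from intervention) = -494
  S = 62 + 3·174 − 6·(-494) = 3548

3548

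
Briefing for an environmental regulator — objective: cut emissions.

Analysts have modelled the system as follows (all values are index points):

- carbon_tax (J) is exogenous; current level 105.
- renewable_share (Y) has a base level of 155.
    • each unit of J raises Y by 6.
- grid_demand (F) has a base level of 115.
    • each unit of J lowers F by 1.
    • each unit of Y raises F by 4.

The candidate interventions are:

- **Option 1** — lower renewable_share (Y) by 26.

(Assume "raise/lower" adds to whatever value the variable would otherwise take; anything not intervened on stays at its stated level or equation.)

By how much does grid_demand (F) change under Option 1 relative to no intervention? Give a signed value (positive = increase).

-104

Baseline:
  J = 105
  Y = 155 + 6·105 = 785
  F = 115 − 105 + 4·785 = 3150
Option 1 (Y − 26):
  J = 105
  Y = 155 + 6·105 (−26 from intervention) = 759
  F = 115 − 105 + 4·759 = 3046
Change in F: 3046 − 3150 = -104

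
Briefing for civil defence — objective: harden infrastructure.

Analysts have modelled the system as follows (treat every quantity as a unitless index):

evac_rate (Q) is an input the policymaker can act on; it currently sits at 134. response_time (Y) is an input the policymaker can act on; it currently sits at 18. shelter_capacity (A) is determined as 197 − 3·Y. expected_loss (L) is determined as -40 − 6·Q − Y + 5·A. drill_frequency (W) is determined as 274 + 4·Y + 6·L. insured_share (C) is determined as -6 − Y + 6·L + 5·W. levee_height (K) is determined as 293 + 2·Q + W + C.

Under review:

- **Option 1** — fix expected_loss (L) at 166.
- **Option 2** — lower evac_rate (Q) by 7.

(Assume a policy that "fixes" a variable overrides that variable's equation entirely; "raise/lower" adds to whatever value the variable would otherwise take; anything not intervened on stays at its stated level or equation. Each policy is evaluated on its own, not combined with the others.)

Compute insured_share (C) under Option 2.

Option 2 (Q − 7):
  Q = 134 − 7 = 127
  Y = 18
  A = 197 − 3·18 = 143
  L = -40 − 6·127 − 18 + 5·143 = -105
  W = 274 + 4·18 + 6·(-105) = -284
  C = -6 − 18 + 6·(-105) + 5·(-284) = -2074

-2074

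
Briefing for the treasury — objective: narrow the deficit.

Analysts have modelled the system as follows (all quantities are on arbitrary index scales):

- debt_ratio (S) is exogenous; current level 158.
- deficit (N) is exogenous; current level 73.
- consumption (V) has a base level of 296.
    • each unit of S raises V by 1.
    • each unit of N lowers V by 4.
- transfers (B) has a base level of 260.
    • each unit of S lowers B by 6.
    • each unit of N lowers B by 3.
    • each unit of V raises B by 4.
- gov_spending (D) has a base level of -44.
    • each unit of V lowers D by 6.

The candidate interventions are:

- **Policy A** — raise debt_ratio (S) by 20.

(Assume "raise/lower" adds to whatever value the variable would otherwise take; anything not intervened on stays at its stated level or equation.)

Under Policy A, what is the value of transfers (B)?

Policy A (S + 20):
  S = 158 + 20 = 178
  N = 73
  V = 296 + 178 − 4·73 = 182
  B = 260 − 6·178 − 3·73 + 4·182 = -299

-299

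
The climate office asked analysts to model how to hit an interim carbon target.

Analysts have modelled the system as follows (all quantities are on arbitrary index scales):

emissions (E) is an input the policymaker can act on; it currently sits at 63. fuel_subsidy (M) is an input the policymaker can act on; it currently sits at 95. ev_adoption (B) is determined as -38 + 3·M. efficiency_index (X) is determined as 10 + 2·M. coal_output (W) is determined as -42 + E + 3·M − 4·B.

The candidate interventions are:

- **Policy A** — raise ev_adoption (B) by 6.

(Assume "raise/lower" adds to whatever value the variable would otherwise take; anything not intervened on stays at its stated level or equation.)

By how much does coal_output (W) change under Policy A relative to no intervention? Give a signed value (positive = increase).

-24

Baseline:
  E = 63
  M = 95
  B = -38 + 3·95 = 247
  W = -42 + 63 + 3·95 − 4·247 = -682
Policy A (B + 6):
  E = 63
  M = 95
  B = -38 + 3·95 (+6 from intervention) = 253
  W = -42 + 63 + 3·95 − 4·253 = -706
Change in W: -706 − (-682) = -24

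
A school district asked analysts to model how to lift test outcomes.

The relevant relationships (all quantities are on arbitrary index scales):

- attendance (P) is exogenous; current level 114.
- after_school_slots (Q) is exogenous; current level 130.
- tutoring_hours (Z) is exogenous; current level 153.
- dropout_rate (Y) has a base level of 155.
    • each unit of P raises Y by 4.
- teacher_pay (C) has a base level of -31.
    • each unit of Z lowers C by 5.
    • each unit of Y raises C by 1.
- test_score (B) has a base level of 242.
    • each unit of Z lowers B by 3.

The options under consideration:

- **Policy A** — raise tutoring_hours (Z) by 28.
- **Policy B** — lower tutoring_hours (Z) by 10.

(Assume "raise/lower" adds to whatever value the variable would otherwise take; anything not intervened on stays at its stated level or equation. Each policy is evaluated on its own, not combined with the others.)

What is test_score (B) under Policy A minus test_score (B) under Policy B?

Policy A (Z + 28):
  Z = 153 + 28 = 181
  B = 242 − 3·181 = -301
Policy B (Z − 10):
  Z = 153 − 10 = 143
  B = 242 − 3·143 = -187
B: -301 − (-187) = -114

-114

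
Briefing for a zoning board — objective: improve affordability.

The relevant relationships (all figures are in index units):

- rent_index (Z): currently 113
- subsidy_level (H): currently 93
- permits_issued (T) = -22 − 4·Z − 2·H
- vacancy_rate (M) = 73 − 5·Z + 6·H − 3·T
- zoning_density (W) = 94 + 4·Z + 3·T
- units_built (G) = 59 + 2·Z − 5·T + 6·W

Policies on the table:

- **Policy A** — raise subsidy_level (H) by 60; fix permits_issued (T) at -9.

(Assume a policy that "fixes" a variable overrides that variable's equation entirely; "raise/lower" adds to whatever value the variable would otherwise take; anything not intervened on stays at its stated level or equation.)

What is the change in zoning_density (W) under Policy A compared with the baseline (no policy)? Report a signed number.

Baseline:
  Z = 113
  H = 93
  T = -22 − 4·113 − 2·93 = -660
  W = 94 + 4·113 + 3·(-660) = -1434
Policy A (H + 60, T := -9):
  Z = 113
  H = 93 + 60 = 153
  T = -9
  W = 94 + 4·113 + 3·(-9) = 519
Change in W: 519 − (-1434) = 1953

1953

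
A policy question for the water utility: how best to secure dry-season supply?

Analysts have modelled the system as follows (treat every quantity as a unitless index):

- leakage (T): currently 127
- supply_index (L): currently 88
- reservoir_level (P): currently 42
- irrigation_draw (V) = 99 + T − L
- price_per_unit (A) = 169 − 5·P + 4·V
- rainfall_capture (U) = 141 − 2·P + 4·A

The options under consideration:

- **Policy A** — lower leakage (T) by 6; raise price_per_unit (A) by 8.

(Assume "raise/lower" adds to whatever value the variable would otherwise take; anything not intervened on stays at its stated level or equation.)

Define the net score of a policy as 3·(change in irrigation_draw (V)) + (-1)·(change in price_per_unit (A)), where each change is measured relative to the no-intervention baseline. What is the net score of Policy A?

-2

Baseline:
  T = 127
  L = 88
  P = 42
  V = 99 + 127 − 88 = 138
  A = 169 − 5·42 + 4·138 = 511
Policy A (T − 6, A + 8):
  T = 127 − 6 = 121
  L = 88
  P = 42
  V = 99 + 121 − 88 = 132
  A = 169 − 5·42 + 4·132 (+8 from intervention) = 495
ΔV = 132 − 138 = -6; ΔA = 495 − 511 = -16
Score = 3·(-6) + (-1)·(-16) = -2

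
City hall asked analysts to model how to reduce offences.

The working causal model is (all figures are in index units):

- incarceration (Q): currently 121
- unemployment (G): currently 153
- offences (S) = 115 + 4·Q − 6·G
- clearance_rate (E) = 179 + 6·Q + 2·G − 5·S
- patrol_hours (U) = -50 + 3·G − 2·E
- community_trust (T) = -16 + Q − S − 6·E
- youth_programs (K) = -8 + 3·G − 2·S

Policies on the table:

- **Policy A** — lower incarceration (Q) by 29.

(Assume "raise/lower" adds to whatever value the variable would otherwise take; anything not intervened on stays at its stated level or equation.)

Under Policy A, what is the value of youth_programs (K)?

Policy A (Q − 29):
  Q = 121 − 29 = 92
  G = 153
  S = 115 + 4·92 − 6·153 = -435
  K = -8 + 3·153 − 2·(-435) = 1321

1321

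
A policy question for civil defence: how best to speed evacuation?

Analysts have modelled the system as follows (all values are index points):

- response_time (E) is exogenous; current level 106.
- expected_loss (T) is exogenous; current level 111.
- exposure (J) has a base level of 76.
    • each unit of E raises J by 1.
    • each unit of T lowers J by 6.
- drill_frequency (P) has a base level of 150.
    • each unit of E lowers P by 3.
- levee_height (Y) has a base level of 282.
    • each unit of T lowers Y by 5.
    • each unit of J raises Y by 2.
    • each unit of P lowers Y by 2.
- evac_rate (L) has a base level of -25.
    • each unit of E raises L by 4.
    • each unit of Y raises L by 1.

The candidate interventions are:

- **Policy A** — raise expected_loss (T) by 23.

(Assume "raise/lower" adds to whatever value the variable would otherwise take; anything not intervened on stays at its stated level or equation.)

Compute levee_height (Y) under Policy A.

-1296

Policy A (T + 23):
  E = 106
  T = 111 + 23 = 134
  J = 76 + 106 − 6·134 = -622
  P = 150 − 3·106 = -168
  Y = 282 − 5·134 + 2·(-622) − 2·(-168) = -1296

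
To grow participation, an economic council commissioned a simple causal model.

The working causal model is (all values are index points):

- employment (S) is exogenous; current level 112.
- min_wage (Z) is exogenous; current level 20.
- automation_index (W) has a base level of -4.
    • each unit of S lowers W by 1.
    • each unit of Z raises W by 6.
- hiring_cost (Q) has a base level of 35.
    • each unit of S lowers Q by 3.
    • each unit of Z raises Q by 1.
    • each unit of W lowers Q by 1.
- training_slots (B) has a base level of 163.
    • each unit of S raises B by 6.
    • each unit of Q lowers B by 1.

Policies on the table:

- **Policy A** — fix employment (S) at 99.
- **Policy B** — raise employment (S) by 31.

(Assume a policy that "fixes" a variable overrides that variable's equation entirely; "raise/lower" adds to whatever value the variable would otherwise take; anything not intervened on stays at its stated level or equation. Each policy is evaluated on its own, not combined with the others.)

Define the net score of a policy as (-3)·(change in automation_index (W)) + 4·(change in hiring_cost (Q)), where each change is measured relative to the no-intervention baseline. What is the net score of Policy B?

-155

Baseline:
  S = 112
  Z = 20
  W = -4 − 112 + 6·20 = 4
  Q = 35 − 3·112 + 20 − 4 = -285
Policy B (S + 31):
  S = 112 + 31 = 143
  Z = 20
  W = -4 − 143 + 6·20 = -27
  Q = 35 − 3·143 + 20 − (-27) = -347
ΔW = -27 − 4 = -31; ΔQ = -347 − (-285) = -62
Score = (-3)·(-31) + 4·(-62) = -155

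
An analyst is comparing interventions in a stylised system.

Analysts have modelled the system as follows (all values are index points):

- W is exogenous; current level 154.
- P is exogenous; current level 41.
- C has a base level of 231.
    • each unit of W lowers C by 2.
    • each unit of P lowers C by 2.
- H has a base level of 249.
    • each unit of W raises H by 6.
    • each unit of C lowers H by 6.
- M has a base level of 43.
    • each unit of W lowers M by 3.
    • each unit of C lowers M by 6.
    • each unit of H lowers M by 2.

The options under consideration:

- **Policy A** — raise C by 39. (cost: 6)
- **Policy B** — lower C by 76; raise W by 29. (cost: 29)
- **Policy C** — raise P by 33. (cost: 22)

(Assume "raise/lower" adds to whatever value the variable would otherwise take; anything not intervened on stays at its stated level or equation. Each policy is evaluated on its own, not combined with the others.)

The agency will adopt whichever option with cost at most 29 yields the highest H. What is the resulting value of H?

Policy A (C + 39):
  W = 154
  P = 41
  C = 231 − 2·154 − 2·41 (+39 from intervention) = -120
  H = 249 + 6·154 − 6·(-120) = 1893
Policy B (C − 76, W + 29):
  W = 154 + 29 = 183
  P = 41
  C = 231 − 2·183 − 2·41 (−76 from intervention) = -293
  H = 249 + 6·183 − 6·(-293) = 3105
Policy C (P + 33):
  W = 154
  P = 41 + 33 = 74
  C = 231 − 2·154 − 2·74 = -225
  H = 249 + 6·154 − 6·(-225) = 2523
Comparing — Policy A: H=1893, Policy B: H=3105, Policy C: H=2523. Highest is 3105 (Policy B).

3105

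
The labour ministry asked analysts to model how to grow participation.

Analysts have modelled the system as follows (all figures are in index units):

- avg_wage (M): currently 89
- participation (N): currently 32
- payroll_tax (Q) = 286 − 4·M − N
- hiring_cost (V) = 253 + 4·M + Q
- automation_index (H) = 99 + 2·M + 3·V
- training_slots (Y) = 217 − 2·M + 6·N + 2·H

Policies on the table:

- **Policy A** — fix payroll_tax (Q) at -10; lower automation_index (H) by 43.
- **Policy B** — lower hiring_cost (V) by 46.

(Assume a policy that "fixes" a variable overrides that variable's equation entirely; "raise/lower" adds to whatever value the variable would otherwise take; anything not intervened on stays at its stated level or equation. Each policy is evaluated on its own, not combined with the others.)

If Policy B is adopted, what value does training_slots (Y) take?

Policy B (V − 46):
  M = 89
  N = 32
  Q = 286 − 4·89 − 32 = -102
  V = 253 + 4·89 + (-102) (−46 from intervention) = 461
  H = 99 + 2·89 + 3·461 = 1660
  Y = 217 − 2·89 + 6·32 + 2·1660 = 3551

3551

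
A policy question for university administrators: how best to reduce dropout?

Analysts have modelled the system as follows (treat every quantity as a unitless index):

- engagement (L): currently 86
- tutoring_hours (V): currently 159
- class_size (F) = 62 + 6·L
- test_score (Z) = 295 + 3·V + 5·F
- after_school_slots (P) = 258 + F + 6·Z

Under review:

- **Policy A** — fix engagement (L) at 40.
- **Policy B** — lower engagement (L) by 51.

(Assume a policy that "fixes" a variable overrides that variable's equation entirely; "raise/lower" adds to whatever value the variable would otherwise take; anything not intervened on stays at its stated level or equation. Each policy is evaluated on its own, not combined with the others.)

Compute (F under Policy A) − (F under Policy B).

Policy A (L := 40):
  L = 40
  F = 62 + 6·40 = 302
Policy B (L − 51):
  L = 86 − 51 = 35
  F = 62 + 6·35 = 272
F: 302 − 272 = 30

30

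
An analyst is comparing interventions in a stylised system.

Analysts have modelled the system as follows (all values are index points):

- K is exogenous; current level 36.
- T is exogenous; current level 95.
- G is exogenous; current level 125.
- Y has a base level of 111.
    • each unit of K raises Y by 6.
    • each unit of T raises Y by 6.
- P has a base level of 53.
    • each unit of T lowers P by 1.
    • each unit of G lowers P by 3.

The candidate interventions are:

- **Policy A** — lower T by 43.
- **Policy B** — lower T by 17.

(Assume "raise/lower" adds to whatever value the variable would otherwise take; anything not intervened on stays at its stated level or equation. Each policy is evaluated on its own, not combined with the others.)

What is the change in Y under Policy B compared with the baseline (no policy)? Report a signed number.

-102

Baseline:
  K = 36
  T = 95
  Y = 111 + 6·36 + 6·95 = 897
Policy B (T − 17):
  K = 36
  T = 95 − 17 = 78
  Y = 111 + 6·36 + 6·78 = 795
Change in Y: 795 − 897 = -102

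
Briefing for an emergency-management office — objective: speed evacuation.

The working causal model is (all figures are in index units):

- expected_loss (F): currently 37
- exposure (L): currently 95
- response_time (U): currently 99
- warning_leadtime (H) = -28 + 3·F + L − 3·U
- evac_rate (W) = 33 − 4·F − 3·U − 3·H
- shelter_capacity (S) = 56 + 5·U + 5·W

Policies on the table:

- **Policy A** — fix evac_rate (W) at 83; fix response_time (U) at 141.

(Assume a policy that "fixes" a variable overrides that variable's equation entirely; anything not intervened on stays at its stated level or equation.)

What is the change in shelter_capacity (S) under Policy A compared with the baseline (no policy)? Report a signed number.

Baseline:
  F = 37
  L = 95
  U = 99
  H = -28 + 3·37 + 95 − 3·99 = -119
  W = 33 − 4·37 − 3·99 − 3·(-119) = -55
  S = 56 + 5·99 + 5·(-55) = 276
Policy A (W := 83, U := 141):
  F = 37
  L = 95
  U = 141
  H = -28 + 3·37 + 95 − 3·141 = -245
  W = 83
  S = 56 + 5·141 + 5·83 = 1176
Change in S: 1176 − 276 = 900

900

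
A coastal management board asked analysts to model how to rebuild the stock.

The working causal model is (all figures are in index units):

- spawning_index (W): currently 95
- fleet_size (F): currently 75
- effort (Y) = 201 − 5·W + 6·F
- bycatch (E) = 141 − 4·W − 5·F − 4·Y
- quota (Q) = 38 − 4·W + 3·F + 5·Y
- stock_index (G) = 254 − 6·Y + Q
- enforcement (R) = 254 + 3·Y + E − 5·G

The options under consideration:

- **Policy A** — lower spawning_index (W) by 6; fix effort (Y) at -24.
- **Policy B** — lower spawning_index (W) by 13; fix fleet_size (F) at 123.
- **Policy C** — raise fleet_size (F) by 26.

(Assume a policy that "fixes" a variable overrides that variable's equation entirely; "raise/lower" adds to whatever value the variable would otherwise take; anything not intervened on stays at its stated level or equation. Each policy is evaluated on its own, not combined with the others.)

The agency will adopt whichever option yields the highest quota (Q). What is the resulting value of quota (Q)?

2724

Policy A (W − 6, Y := -24):
  W = 95 − 6 = 89
  F = 75
  Y = -24
  Q = 38 − 4·89 + 3·75 + 5·(-24) = -213
Policy B (W − 13, F := 123):
  W = 95 − 13 = 82
  F = 123
  Y = 201 − 5·82 + 6·123 = 529
  Q = 38 − 4·82 + 3·123 + 5·529 = 2724
Policy C (F + 26):
  W = 95
  F = 75 + 26 = 101
  Y = 201 − 5·95 + 6·101 = 332
  Q = 38 − 4·95 + 3·101 + 5·332 = 1621
Comparing — Policy A: Q=-213, Policy B: Q=2724, Policy C: Q=1621. Highest is 2724 (Policy B).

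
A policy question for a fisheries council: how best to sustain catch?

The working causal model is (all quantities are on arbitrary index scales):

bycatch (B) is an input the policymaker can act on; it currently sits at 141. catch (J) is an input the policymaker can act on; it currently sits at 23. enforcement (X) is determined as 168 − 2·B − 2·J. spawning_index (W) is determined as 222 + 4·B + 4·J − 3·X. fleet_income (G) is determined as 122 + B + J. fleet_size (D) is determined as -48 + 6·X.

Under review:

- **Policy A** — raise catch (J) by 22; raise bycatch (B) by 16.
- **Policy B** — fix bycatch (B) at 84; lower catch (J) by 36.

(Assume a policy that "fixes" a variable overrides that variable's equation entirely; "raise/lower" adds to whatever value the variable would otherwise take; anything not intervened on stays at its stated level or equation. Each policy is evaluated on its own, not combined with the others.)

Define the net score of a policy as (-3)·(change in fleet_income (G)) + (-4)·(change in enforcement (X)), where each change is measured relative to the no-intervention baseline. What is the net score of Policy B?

Baseline:
  B = 141
  J = 23
  X = 168 − 2·141 − 2·23 = -160
  G = 122 + 141 + 23 = 286
Policy B (B := 84, J − 36):
  B = 84
  J = 23 − 36 = -13
  X = 168 − 2·84 − 2·(-13) = 26
  G = 122 + 84 + (-13) = 193
ΔG = 193 − 286 = -93; ΔX = 26 − (-160) = 186
Score = (-3)·(-93) + (-4)·186 = -465

-465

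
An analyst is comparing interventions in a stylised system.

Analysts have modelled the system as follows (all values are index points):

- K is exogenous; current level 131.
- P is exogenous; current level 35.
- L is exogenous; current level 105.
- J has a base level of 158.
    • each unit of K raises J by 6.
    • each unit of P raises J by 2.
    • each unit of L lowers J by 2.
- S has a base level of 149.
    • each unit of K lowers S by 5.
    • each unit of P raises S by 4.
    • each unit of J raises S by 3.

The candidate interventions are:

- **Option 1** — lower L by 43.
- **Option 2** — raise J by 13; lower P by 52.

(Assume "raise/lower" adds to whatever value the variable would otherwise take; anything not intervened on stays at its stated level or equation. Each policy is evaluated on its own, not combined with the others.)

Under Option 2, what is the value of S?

1565

Option 2 (J + 13, P − 52):
  K = 131
  P = 35 − 52 = -17
  L = 105
  J = 158 + 6·131 + 2·(-17) − 2·105 (+13 from intervention) = 713
  S = 149 − 5·131 + 4·(-17) + 3·713 = 1565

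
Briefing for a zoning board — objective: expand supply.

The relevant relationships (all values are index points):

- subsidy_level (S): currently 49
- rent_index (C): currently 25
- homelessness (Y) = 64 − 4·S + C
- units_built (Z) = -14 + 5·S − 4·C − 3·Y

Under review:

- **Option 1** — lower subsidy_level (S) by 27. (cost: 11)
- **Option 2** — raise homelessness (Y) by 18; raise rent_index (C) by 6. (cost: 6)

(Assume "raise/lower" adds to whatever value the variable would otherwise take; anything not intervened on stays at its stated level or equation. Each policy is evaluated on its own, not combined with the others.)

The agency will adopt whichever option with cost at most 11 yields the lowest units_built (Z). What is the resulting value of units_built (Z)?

Option 1 (S − 27):
  S = 49 − 27 = 22
  C = 25
  Y = 64 − 4·22 + 25 = 1
  Z = -14 + 5·22 − 4·25 − 3·1 = -7
Option 2 (Y + 18, C + 6):
  S = 49
  C = 25 + 6 = 31
  Y = 64 − 4·49 + 31 (+18 from intervention) = -83
  Z = -14 + 5·49 − 4·31 − 3·(-83) = 356
Comparing — Option 1: Z=-7, Option 2: Z=356. Lowest is -7 (Option 1).

-7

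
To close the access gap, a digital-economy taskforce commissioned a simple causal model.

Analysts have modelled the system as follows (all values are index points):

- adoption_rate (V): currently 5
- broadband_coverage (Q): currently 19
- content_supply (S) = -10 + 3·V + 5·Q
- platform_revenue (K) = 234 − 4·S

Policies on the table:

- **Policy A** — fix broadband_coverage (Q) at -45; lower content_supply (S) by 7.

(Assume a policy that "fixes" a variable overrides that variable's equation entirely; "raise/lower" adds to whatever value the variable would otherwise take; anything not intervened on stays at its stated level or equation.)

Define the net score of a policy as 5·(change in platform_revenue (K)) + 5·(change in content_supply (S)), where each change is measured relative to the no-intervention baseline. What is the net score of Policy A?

Baseline:
  V = 5
  Q = 19
  S = -10 + 3·5 + 5·19 = 100
  K = 234 − 4·100 = -166
Policy A (Q := -45, S − 7):
  V = 5
  Q = -45
  S = -10 + 3·5 + 5·(-45) (−7 from intervention) = -227
  K = 234 − 4·(-227) = 1142
ΔK = 1142 − (-166) = 1308; ΔS = -227 − 100 = -327
Score = 5·1308 + 5·(-327) = 4905

4905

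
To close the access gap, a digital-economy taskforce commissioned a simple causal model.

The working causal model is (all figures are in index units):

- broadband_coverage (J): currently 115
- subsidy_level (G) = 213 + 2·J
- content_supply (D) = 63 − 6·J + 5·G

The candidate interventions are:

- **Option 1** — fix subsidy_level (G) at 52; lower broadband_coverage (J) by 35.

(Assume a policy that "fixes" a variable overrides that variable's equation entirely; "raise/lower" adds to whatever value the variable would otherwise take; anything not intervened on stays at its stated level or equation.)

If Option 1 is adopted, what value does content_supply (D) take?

-157

Option 1 (G := 52, J − 35):
  J = 115 − 35 = 80
  G = 52
  D = 63 − 6·80 + 5·52 = -157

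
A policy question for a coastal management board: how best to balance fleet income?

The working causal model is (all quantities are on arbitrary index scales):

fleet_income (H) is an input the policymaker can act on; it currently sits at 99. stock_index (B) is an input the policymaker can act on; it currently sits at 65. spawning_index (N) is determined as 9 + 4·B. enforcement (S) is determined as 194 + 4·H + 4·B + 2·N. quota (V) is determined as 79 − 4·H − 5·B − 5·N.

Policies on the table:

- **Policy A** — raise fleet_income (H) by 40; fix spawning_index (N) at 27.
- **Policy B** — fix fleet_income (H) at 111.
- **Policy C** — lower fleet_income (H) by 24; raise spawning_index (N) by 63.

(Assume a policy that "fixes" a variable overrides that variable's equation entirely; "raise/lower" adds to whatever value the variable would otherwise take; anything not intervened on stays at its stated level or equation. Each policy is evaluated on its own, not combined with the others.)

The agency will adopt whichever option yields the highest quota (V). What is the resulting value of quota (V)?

-937

Policy A (H + 40, N := 27):
  H = 99 + 40 = 139
  B = 65
  N = 27
  V = 79 − 4·139 − 5·65 − 5·27 = -937
Policy B (H := 111):
  H = 111
  B = 65
  N = 9 + 4·65 = 269
  V = 79 − 4·111 − 5·65 − 5·269 = -2035
Policy C (H − 24, N + 63):
  H = 99 − 24 = 75
  B = 65
  N = 9 + 4·65 (+63 from intervention) = 332
  V = 79 − 4·75 − 5·65 − 5·332 = -2206
Comparing — Policy A: V=-937, Policy B: V=-2035, Policy C: V=-2206. Highest is -937 (Policy A).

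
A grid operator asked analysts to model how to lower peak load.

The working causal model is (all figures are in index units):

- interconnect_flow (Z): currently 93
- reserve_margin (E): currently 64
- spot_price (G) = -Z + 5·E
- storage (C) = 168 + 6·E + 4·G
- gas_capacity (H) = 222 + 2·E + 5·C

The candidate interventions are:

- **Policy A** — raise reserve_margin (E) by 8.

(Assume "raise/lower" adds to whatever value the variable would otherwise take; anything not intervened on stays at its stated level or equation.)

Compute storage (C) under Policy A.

Policy A (E + 8):
  Z = 93
  E = 64 + 8 = 72
  G = 0 − 93 + 5·72 = 267
  C = 168 + 6·72 + 4·267 = 1668

1668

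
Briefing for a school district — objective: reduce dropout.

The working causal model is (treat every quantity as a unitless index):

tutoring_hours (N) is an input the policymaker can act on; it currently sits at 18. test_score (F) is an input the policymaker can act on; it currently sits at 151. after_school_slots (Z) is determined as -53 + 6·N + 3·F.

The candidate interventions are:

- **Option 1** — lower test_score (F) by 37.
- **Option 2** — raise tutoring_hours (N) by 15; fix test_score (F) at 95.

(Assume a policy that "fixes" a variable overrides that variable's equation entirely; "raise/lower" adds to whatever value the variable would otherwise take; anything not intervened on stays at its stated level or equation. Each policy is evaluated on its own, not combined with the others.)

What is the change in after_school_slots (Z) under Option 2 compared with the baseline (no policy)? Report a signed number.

-78

Baseline:
  N = 18
  F = 151
  Z = -53 + 6·18 + 3·151 = 508
Option 2 (N + 15, F := 95):
  N = 18 + 15 = 33
  F = 95
  Z = -53 + 6·33 + 3·95 = 430
Change in Z: 430 − 508 = -78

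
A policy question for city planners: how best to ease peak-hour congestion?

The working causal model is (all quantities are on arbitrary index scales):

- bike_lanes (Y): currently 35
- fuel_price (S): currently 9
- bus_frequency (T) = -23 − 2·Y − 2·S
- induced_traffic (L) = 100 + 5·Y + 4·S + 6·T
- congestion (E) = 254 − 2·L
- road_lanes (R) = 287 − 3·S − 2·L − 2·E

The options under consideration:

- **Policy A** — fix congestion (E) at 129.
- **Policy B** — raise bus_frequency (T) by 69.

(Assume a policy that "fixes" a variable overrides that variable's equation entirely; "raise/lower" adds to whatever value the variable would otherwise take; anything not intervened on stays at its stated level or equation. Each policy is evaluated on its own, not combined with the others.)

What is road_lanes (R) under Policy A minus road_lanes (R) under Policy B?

842

Policy A (E := 129):
  Y = 35
  S = 9
  T = -23 − 2·35 − 2·9 = -111
  L = 100 + 5·35 + 4·9 + 6·(-111) = -355
  E = 129
  R = 287 − 3·9 − 2·(-355) − 2·129 = 712
Policy B (T + 69):
  Y = 35
  S = 9
  T = -23 − 2·35 − 2·9 (+69 from intervention) = -42
  L = 100 + 5·35 + 4·9 + 6·(-42) = 59
  E = 254 − 2·59 = 136
  R = 287 − 3·9 − 2·59 − 2·136 = -130
R: 712 − (-130) = 842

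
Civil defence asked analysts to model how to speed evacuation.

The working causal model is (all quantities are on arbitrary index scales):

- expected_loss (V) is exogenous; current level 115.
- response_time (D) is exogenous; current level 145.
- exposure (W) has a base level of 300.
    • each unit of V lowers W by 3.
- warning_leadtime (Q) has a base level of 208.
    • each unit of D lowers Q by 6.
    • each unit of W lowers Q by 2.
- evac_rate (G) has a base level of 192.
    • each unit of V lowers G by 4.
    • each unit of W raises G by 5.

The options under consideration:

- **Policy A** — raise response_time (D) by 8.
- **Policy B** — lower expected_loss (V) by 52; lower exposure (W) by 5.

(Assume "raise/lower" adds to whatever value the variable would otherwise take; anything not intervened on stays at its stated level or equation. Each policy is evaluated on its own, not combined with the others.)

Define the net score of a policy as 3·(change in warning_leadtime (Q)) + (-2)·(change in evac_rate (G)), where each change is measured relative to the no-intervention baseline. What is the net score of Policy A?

-144

Baseline:
  V = 115
  D = 145
  W = 300 − 3·115 = -45
  Q = 208 − 6·145 − 2·(-45) = -572
  G = 192 − 4·115 + 5·(-45) = -493
Policy A (D + 8):
  V = 115
  D = 145 + 8 = 153
  W = 300 − 3·115 = -45
  Q = 208 − 6·153 − 2·(-45) = -620
  G = 192 − 4·115 + 5·(-45) = -493
ΔQ = -620 − (-572) = -48; ΔG = -493 − (-493) = 0
Score = 3·(-48) + (-2)·0 = -144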